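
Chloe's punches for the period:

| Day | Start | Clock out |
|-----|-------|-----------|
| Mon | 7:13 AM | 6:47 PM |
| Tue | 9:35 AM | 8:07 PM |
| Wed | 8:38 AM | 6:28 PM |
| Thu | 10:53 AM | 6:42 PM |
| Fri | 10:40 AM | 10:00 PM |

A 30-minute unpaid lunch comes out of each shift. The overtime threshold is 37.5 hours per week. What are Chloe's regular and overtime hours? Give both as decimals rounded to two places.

Mon: 7:13 AM–6:47 PM = 11 h 34 min; less 30 min break → 11 h 4 min
Tue: 9:35 AM–8:07 PM = 10 h 32 min; less 30 min break → 10 h 2 min
Wed: 8:38 AM–6:28 PM = 9 h 50 min; less 30 min break → 9 h 20 min
Thu: 10:53 AM–6:42 PM = 7 h 49 min; less 30 min break → 7 h 19 min
Fri: 10:40 AM–10:00 PM = 11 h 20 min; less 30 min break → 10 h 50 min
Total worked: 48 h 35 min = 48.58 h.
Threshold 37.5 h → overtime 11 h 5 min, regular 37 h 30 min.

Regular 37.50 hours, overtime 11.08 hours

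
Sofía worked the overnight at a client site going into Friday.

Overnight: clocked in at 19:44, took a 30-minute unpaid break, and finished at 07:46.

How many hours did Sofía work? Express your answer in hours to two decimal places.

11.53 hours

Overnight: 19:44 → midnight = 4 h 16 min; midnight → 07:46 = 7 h 46 min; span 12 h 2 min; less 30 min break → 11 h 32 min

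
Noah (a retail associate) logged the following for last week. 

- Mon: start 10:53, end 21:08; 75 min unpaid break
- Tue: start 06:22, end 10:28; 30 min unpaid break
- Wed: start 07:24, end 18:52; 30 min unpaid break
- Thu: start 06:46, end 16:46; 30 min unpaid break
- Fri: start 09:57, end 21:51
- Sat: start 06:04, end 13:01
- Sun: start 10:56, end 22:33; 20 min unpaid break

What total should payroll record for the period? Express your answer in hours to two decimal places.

63.20 hours

Mon: 10:53–21:08 = 10 h 15 min; less 75 min break → 9 h 0 min
Tue: 06:22–10:28 = 4 h 6 min; less 30 min break → 3 h 36 min
Wed: 07:24–18:52 = 11 h 28 min; less 30 min break → 10 h 58 min
Thu: 06:46–16:46 = 10 h 0 min; less 30 min break → 9 h 30 min
Fri: 09:57–21:51 = 11 h 54 min
Sat: 06:04–13:01 = 6 h 57 min
Sun: 10:56–22:33 = 11 h 37 min; less 20 min break → 11 h 17 min
Total: 9 h 0 min + 3 h 36 min + 10 h 58 min + 9 h 30 min + 11 h 54 min + 6 h 57 min + 11 h 17 min = 63 h 12 min.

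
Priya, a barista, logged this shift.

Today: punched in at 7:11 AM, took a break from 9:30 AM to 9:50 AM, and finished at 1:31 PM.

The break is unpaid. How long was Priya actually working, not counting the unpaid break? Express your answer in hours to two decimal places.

6.00 hours

Today: 7:11 AM–1:31 PM = 6 h 20 min; less 20 min break → 6 h 0 min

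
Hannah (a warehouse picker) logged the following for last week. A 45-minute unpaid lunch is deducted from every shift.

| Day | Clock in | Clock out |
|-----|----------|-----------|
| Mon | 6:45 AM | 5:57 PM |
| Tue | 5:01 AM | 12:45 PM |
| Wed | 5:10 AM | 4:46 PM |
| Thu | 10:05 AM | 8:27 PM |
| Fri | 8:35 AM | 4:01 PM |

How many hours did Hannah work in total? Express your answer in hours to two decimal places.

Mon: 6:45 AM–5:57 PM = 11 h 12 min; less 45 min break → 10 h 27 min
Tue: 5:01 AM–12:45 PM = 7 h 44 min; less 45 min break → 6 h 59 min
Wed: 5:10 AM–4:46 PM = 11 h 36 min; less 45 min break → 10 h 51 min
Thu: 10:05 AM–8:27 PM = 10 h 22 min; less 45 min break → 9 h 37 min
Fri: 8:35 AM–4:01 PM = 7 h 26 min; less 45 min break → 6 h 41 min
Total: 10 h 27 min + 6 h 59 min + 10 h 51 min + 9 h 37 min + 6 h 41 min = 44 h 35 min.

44.58 hours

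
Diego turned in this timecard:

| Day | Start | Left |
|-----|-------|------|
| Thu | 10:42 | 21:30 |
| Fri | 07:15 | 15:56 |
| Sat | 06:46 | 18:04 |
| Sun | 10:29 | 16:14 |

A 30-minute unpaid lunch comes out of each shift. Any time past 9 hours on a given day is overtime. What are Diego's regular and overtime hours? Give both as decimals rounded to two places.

Thu: 10:42–21:30 = 10 h 48 min; less 30 min break → 10 h 18 min
Fri: 07:15–15:56 = 8 h 41 min; less 30 min break → 8 h 11 min
Sat: 06:46–18:04 = 11 h 18 min; less 30 min break → 10 h 48 min
Sun: 10:29–16:14 = 5 h 45 min; less 30 min break → 5 h 15 min
Thu reg 9 h 0 min / OT 1 h 18 min; Fri reg 8 h 11 min / OT 0 h 0 min; Sat reg 9 h 0 min / OT 1 h 48 min; Sun reg 5 h 15 min / OT 0 h 0 min.
Totals: regular 31 h 26 min, overtime 3 h 6 min.

Regular 31.43 hours, overtime 3.10 hours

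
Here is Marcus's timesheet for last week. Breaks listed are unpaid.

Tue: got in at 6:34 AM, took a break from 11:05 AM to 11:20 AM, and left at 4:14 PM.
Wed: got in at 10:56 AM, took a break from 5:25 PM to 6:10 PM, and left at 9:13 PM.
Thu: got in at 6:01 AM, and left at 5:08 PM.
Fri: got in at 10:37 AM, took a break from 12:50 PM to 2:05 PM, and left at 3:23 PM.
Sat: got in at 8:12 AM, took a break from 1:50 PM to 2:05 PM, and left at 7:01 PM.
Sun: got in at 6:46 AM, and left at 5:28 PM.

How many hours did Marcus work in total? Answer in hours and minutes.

54 h 51 min

Tue: 6:34 AM–4:14 PM = 9 h 40 min; less 15 min break → 9 h 25 min
Wed: 10:56 AM–9:13 PM = 10 h 17 min; less 45 min break → 9 h 32 min
Thu: 6:01 AM–5:08 PM = 11 h 7 min
Fri: 10:37 AM–3:23 PM = 4 h 46 min; less 75 min break → 3 h 31 min
Sat: 8:12 AM–7:01 PM = 10 h 49 min; less 15 min break → 10 h 34 min
Sun: 6:46 AM–5:28 PM = 10 h 42 min
Total: 9 h 25 min + 9 h 32 min + 11 h 7 min + 3 h 31 min + 10 h 34 min + 10 h 42 min = 54 h 51 min.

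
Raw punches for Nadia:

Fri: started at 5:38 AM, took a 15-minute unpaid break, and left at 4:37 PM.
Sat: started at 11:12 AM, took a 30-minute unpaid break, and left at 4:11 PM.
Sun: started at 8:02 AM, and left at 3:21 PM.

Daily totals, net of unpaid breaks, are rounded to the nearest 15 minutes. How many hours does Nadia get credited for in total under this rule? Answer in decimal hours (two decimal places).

22.50 hours

Fri: 5:38 AM–4:37 PM = 10 h 59 min − 15 min = 10 h 44 min → rounds to 10 h 45 min
Sat: 11:12 AM–4:11 PM = 4 h 59 min − 30 min = 4 h 29 min → rounds to 4 h 30 min
Sun: 8:02 AM–3:21 PM = 7 h 19 min → rounds to 7 h 15 min
Total credited: 22 h 30 min.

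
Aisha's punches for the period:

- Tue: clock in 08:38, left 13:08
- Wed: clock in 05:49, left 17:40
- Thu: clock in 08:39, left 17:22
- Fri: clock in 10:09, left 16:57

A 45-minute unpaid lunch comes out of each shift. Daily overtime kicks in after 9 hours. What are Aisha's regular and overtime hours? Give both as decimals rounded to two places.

Tue: 08:38–13:08 = 4 h 30 min; less 45 min break → 3 h 45 min
Wed: 05:49–17:40 = 11 h 51 min; less 45 min break → 11 h 6 min
Thu: 08:39–17:22 = 8 h 43 min; less 45 min break → 7 h 58 min
Fri: 10:09–16:57 = 6 h 48 min; less 45 min break → 6 h 3 min
Tue reg 3 h 45 min / OT 0 h 0 min; Wed reg 9 h 0 min / OT 2 h 6 min; Thu reg 7 h 58 min / OT 0 h 0 min; Fri reg 6 h 3 min / OT 0 h 0 min.
Totals: regular 26 h 46 min, overtime 2 h 6 min.

Regular 26.77 hours, overtime 2.10 hours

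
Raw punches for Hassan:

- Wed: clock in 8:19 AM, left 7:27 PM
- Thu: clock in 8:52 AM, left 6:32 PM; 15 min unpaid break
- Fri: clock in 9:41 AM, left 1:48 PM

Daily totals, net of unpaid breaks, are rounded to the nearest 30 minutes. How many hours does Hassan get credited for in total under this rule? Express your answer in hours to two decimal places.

Wed: 8:19 AM–7:27 PM = 11 h 8 min → rounds to 11 h 0 min
Thu: 8:52 AM–6:32 PM = 9 h 40 min − 15 min = 9 h 25 min → rounds to 9 h 30 min
Fri: 9:41 AM–1:48 PM = 4 h 7 min → rounds to 4 h 0 min
Total credited: 24 h 30 min.

24.50 hours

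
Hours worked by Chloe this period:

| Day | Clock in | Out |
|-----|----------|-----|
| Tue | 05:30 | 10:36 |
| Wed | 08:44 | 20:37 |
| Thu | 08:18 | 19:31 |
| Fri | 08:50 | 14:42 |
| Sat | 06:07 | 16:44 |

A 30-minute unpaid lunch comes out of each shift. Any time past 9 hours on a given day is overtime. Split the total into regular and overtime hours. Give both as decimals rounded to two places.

Tue: 05:30–10:36 = 5 h 6 min; less 30 min break → 4 h 36 min
Wed: 08:44–20:37 = 11 h 53 min; less 30 min break → 11 h 23 min
Thu: 08:18–19:31 = 11 h 13 min; less 30 min break → 10 h 43 min
Fri: 08:50–14:42 = 5 h 52 min; less 30 min break → 5 h 22 min
Sat: 06:07–16:44 = 10 h 37 min; less 30 min break → 10 h 7 min
Tue reg 4 h 36 min / OT 0 h 0 min; Wed reg 9 h 0 min / OT 2 h 23 min; Thu reg 9 h 0 min / OT 1 h 43 min; Fri reg 5 h 22 min / OT 0 h 0 min; Sat reg 9 h 0 min / OT 1 h 7 min.
Totals: regular 36 h 58 min, overtime 5 h 13 min.

Regular 36.97 hours, overtime 5.22 hours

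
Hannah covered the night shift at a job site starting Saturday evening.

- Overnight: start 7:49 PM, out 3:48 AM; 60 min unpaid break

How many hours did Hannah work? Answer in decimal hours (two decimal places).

6.98 hours

Overnight: 7:49 PM → midnight = 4 h 11 min; midnight → 3:48 AM = 3 h 48 min; span 7 h 59 min; less 60 min break → 6 h 59 min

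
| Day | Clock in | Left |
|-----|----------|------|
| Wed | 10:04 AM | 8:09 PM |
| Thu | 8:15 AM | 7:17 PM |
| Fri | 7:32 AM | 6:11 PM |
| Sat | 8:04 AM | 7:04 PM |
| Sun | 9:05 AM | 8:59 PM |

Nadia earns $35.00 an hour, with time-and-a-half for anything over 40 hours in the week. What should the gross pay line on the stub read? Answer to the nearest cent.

Wed: 10:04 AM–8:09 PM = 10 h 5 min
Thu: 8:15 AM–7:17 PM = 11 h 2 min
Fri: 7:32 AM–6:11 PM = 10 h 39 min
Sat: 8:04 AM–7:04 PM = 11 h 0 min
Sun: 9:05 AM–8:59 PM = 11 h 54 min
Total worked: 54 h 40 min = 3280 min.
Regular 40 h 0 min = 2400 min at $35.00/h; overtime 14 h 40 min = 880 min at $52.50/h.
Pay = (2400 × $35.00 + 880 × $52.50) ÷ 60 = $2170.00.

$2170.00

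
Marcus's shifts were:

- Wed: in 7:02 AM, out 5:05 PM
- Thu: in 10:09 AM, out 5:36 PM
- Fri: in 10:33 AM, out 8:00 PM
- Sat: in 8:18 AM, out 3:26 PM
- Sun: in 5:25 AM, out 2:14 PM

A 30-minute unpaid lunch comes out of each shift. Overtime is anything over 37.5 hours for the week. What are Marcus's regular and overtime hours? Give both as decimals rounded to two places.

Wed: 7:02 AM–5:05 PM = 10 h 3 min; less 30 min break → 9 h 33 min
Thu: 10:09 AM–5:36 PM = 7 h 27 min; less 30 min break → 6 h 57 min
Fri: 10:33 AM–8:00 PM = 9 h 27 min; less 30 min break → 8 h 57 min
Sat: 8:18 AM–3:26 PM = 7 h 8 min; less 30 min break → 6 h 38 min
Sun: 5:25 AM–2:14 PM = 8 h 49 min; less 30 min break → 8 h 19 min
Total worked: 40 h 24 min = 40.40 h.
Threshold 37.5 h → overtime 2 h 54 min, regular 37 h 30 min.

Regular 37.50 hours, overtime 2.90 hours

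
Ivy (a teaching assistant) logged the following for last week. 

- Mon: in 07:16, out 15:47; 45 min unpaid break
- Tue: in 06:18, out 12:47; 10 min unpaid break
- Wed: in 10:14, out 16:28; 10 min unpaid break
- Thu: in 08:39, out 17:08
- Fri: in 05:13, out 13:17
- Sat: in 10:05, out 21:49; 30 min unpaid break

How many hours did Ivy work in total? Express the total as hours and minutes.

47 h 56 min

Mon: 07:16–15:47 = 8 h 31 min; less 45 min break → 7 h 46 min
Tue: 06:18–12:47 = 6 h 29 min; less 10 min break → 6 h 19 min
Wed: 10:14–16:28 = 6 h 14 min; less 10 min break → 6 h 4 min
Thu: 08:39–17:08 = 8 h 29 min
Fri: 05:13–13:17 = 8 h 4 min
Sat: 10:05–21:49 = 11 h 44 min; less 30 min break → 11 h 14 min
Total: 7 h 46 min + 6 h 19 min + 6 h 4 min + 8 h 29 min + 8 h 4 min + 11 h 14 min = 47 h 56 min.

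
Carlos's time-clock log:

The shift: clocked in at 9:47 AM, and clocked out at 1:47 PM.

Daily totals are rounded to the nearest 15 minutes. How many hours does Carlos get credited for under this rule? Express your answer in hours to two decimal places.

The shift: 9:47 AM–1:47 PM = 4 h 0 min → rounds to 4 h 0 min

4.00 hours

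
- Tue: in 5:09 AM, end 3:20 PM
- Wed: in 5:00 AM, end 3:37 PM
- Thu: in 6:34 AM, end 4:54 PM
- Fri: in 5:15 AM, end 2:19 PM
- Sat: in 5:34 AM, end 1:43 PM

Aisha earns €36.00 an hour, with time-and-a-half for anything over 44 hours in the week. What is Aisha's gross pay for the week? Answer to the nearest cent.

€1818.90

Tue: 5:09 AM–3:20 PM = 10 h 11 min
Wed: 5:00 AM–3:37 PM = 10 h 37 min
Thu: 6:34 AM–4:54 PM = 10 h 20 min
Fri: 5:15 AM–2:19 PM = 9 h 4 min
Sat: 5:34 AM–1:43 PM = 8 h 9 min
Total worked: 48 h 21 min = 2901 min.
Regular 44 h 0 min = 2640 min at €36.00/h; overtime 4 h 21 min = 261 min at €54.00/h.
Pay = (2640 × €36.00 + 261 × €54.00) ÷ 60 = €1818.90.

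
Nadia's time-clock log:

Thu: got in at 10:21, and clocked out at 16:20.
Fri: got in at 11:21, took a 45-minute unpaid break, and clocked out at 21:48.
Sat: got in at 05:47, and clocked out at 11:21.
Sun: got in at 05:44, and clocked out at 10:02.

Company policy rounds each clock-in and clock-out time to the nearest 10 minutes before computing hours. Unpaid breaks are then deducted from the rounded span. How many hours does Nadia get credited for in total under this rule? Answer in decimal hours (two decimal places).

25.58 hours

Thu: in 10:21→10:20, out 16:20→16:20; 6 h 0 min
Fri: in 11:21→11:20, out 21:48→21:50; 10 h 30 min − 45 min = 9 h 45 min
Sat: in 05:47→05:50, out 11:21→11:20; 5 h 30 min
Sun: in 05:44→05:40, out 10:02→10:00; 4 h 20 min
Total credited: 25 h 35 min.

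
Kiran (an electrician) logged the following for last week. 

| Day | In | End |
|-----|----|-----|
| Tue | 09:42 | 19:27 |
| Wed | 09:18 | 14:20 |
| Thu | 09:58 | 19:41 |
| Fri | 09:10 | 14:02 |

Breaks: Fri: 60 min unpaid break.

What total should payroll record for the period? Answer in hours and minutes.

Tue: 09:42–19:27 = 9 h 45 min
Wed: 09:18–14:20 = 5 h 2 min
Thu: 09:58–19:41 = 9 h 43 min
Fri: 09:10–14:02 = 4 h 52 min; less 60 min break → 3 h 52 min
Total: 9 h 45 min + 5 h 2 min + 9 h 43 min + 3 h 52 min = 28 h 22 min.

28 h 22 min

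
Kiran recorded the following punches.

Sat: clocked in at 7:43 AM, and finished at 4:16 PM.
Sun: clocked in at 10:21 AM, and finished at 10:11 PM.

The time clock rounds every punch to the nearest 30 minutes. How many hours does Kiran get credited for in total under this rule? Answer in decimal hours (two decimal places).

Sat: in 7:43 AM→7:30 AM, out 4:16 PM→4:30 PM; 9 h 0 min
Sun: in 10:21 AM→10:30 AM, out 10:11 PM→10:00 PM; 11 h 30 min
Total credited: 20 h 30 min.

20.50 hours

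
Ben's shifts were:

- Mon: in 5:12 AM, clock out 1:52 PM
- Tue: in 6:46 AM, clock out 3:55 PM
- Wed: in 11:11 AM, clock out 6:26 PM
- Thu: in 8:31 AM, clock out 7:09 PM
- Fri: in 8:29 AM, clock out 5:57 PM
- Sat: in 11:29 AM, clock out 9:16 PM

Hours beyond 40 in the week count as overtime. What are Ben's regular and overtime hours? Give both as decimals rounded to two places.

Mon: 5:12 AM–1:52 PM = 8 h 40 min
Tue: 6:46 AM–3:55 PM = 9 h 9 min
Wed: 11:11 AM–6:26 PM = 7 h 15 min
Thu: 8:31 AM–7:09 PM = 10 h 38 min
Fri: 8:29 AM–5:57 PM = 9 h 28 min
Sat: 11:29 AM–9:16 PM = 9 h 47 min
Total worked: 54 h 57 min = 54.95 h.
Threshold 40 h → overtime 14 h 57 min, regular 40 h 0 min.

Regular 40.00 hours, overtime 14.95 hours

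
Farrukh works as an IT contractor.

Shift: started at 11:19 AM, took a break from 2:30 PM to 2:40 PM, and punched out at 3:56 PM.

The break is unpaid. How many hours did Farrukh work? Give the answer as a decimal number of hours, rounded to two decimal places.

4.45 hours

Shift: 11:19 AM–3:56 PM = 4 h 37 min; less 10 min break → 4 h 27 min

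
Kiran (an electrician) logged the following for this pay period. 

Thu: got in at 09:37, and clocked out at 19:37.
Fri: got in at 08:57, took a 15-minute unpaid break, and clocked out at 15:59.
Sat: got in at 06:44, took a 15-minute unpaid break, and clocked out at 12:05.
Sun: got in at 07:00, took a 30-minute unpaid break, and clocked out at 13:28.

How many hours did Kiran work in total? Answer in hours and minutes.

27 h 51 min

Thu: 09:37–19:37 = 10 h 0 min
Fri: 08:57–15:59 = 7 h 2 min; less 15 min break → 6 h 47 min
Sat: 06:44–12:05 = 5 h 21 min; less 15 min break → 5 h 6 min
Sun: 07:00–13:28 = 6 h 28 min; less 30 min break → 5 h 58 min
Total: 10 h 0 min + 6 h 47 min + 5 h 6 min + 5 h 58 min = 27 h 51 min.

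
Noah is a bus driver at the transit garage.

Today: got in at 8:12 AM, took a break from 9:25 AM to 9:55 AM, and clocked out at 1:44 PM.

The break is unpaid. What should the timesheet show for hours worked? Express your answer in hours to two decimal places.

Today: 8:12 AM–1:44 PM = 5 h 32 min; less 30 min break → 5 h 2 min

5.03 hours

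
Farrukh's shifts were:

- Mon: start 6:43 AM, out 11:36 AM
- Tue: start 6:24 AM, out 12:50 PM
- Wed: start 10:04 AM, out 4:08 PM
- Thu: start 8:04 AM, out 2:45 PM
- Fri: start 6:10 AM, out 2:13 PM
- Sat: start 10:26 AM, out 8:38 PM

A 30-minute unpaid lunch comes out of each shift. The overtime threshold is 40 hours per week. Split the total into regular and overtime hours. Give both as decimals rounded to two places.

Mon: 6:43 AM–11:36 AM = 4 h 53 min; less 30 min break → 4 h 23 min
Tue: 6:24 AM–12:50 PM = 6 h 26 min; less 30 min break → 5 h 56 min
Wed: 10:04 AM–4:08 PM = 6 h 4 min; less 30 min break → 5 h 34 min
Thu: 8:04 AM–2:45 PM = 6 h 41 min; less 30 min break → 6 h 11 min
Fri: 6:10 AM–2:13 PM = 8 h 3 min; less 30 min break → 7 h 33 min
Sat: 10:26 AM–8:38 PM = 10 h 12 min; less 30 min break → 9 h 42 min
Total worked: 39 h 19 min = 39.32 h.
Threshold 40 h → overtime 0 h 0 min, regular 39 h 19 min.

Regular 39.32 hours, overtime 0.00 hours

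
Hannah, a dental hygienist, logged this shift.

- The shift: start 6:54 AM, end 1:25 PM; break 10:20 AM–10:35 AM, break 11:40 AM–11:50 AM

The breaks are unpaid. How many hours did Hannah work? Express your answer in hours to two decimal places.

The shift: 6:54 AM–1:25 PM = 6 h 31 min; less 25 min break → 6 h 6 min

6.10 hours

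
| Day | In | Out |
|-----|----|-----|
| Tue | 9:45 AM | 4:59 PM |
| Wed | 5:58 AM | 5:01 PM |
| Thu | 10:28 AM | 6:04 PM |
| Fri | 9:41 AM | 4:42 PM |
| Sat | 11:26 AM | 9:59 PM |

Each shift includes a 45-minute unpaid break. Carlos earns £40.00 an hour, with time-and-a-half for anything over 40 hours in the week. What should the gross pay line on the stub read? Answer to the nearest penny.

£1588.00

Tue: 9:45 AM–4:59 PM = 7 h 14 min; less 45 min break → 6 h 29 min
Wed: 5:58 AM–5:01 PM = 11 h 3 min; less 45 min break → 10 h 18 min
Thu: 10:28 AM–6:04 PM = 7 h 36 min; less 45 min break → 6 h 51 min
Fri: 9:41 AM–4:42 PM = 7 h 1 min; less 45 min break → 6 h 16 min
Sat: 11:26 AM–9:59 PM = 10 h 33 min; less 45 min break → 9 h 48 min
Total worked: 39 h 42 min = 2382 min.
Regular 39 h 42 min = 2382 min at £40.00/h; overtime 0 h 0 min = 0 min at £60.00/h.
Pay = (2382 × £40.00 + 0 × £60.00) ÷ 60 = £1588.00.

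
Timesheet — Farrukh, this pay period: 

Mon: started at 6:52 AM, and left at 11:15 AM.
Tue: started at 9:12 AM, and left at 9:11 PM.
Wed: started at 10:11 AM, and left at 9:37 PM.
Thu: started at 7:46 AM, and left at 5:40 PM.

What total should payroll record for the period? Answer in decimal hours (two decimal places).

37.70 hours

Mon: 6:52 AM–11:15 AM = 4 h 23 min
Tue: 9:12 AM–9:11 PM = 11 h 59 min
Wed: 10:11 AM–9:37 PM = 11 h 26 min
Thu: 7:46 AM–5:40 PM = 9 h 54 min
Total: 4 h 23 min + 11 h 59 min + 11 h 26 min + 9 h 54 min = 37 h 42 min.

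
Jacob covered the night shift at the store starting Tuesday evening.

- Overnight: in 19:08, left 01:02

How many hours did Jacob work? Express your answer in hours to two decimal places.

5.90 hours

Overnight: 19:08 → midnight = 4 h 52 min; midnight → 01:02 = 1 h 2 min; span 5 h 54 min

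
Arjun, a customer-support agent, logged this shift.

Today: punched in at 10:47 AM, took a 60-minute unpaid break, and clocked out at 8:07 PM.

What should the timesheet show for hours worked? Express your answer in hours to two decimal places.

Today: 10:47 AM–8:07 PM = 9 h 20 min; less 60 min break → 8 h 20 min

8.33 hours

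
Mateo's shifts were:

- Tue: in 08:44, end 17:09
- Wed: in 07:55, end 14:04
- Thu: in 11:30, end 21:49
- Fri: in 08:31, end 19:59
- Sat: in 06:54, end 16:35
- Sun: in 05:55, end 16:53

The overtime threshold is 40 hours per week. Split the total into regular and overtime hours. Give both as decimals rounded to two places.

Tue: 08:44–17:09 = 8 h 25 min
Wed: 07:55–14:04 = 6 h 9 min
Thu: 11:30–21:49 = 10 h 19 min
Fri: 08:31–19:59 = 11 h 28 min
Sat: 06:54–16:35 = 9 h 41 min
Sun: 05:55–16:53 = 10 h 58 min
Total worked: 57 h 0 min = 57.00 h.
Threshold 40 h → overtime 17 h 0 min, regular 40 h 0 min.

Regular 40.00 hours, overtime 17.00 hours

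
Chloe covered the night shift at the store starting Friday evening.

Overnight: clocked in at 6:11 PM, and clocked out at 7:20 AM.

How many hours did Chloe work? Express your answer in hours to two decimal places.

Overnight: 6:11 PM → midnight = 5 h 49 min; midnight → 7:20 AM = 7 h 20 min; span 13 h 9 min

13.15 hours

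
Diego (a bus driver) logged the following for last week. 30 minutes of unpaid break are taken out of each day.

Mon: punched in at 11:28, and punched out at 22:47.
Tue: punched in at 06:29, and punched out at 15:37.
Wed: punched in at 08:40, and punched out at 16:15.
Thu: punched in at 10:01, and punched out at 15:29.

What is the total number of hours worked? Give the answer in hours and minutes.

31 h 30 min

Mon: 11:28–22:47 = 11 h 19 min; less 30 min break → 10 h 49 min
Tue: 06:29–15:37 = 9 h 8 min; less 30 min break → 8 h 38 min
Wed: 08:40–16:15 = 7 h 35 min; less 30 min break → 7 h 5 min
Thu: 10:01–15:29 = 5 h 28 min; less 30 min break → 4 h 58 min
Total: 10 h 49 min + 8 h 38 min + 7 h 5 min + 4 h 58 min = 31 h 30 min.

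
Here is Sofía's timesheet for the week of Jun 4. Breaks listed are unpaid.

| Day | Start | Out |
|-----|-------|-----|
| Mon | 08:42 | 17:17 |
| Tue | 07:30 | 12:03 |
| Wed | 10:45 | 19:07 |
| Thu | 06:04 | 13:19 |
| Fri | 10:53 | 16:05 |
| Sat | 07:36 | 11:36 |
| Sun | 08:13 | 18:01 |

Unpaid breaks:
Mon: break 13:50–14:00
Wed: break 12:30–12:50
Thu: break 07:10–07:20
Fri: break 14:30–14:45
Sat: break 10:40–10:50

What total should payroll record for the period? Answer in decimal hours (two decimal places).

Mon: 08:42–17:17 = 8 h 35 min; less 10 min break → 8 h 25 min
Tue: 07:30–12:03 = 4 h 33 min
Wed: 10:45–19:07 = 8 h 22 min; less 20 min break → 8 h 2 min
Thu: 06:04–13:19 = 7 h 15 min; less 10 min break → 7 h 5 min
Fri: 10:53–16:05 = 5 h 12 min; less 15 min break → 4 h 57 min
Sat: 07:36–11:36 = 4 h 0 min; less 10 min break → 3 h 50 min
Sun: 08:13–18:01 = 9 h 48 min
Total: 8 h 25 min + 4 h 33 min + 8 h 2 min + 7 h 5 min + 4 h 57 min + 3 h 50 min + 9 h 48 min = 46 h 40 min.

46.67 hours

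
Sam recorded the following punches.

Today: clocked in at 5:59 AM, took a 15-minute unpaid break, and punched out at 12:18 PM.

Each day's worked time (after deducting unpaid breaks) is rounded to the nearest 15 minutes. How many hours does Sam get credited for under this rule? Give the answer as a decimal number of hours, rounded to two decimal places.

6.00 hours

Today: 5:59 AM–12:18 PM = 6 h 19 min − 15 min = 6 h 4 min → rounds to 6 h 0 min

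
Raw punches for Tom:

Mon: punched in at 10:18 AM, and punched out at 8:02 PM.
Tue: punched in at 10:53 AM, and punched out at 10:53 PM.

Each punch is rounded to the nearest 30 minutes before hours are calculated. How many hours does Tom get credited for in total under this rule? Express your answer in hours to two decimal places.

21.50 hours

Mon: in 10:18 AM→10:30 AM, out 8:02 PM→8:00 PM; 9 h 30 min
Tue: in 10:53 AM→11:00 AM, out 10:53 PM→11:00 PM; 12 h 0 min
Total credited: 21 h 30 min.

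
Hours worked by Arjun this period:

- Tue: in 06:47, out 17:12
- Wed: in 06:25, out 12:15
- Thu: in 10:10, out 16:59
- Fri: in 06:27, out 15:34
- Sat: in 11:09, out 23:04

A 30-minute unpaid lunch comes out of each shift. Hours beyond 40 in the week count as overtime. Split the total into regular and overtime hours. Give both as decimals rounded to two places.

Tue: 06:47–17:12 = 10 h 25 min; less 30 min break → 9 h 55 min
Wed: 06:25–12:15 = 5 h 50 min; less 30 min break → 5 h 20 min
Thu: 10:10–16:59 = 6 h 49 min; less 30 min break → 6 h 19 min
Fri: 06:27–15:34 = 9 h 7 min; less 30 min break → 8 h 37 min
Sat: 11:09–23:04 = 11 h 55 min; less 30 min break → 11 h 25 min
Total worked: 41 h 36 min = 41.60 h.
Threshold 40 h → overtime 1 h 36 min, regular 40 h 0 min.

Regular 40.00 hours, overtime 1.60 hours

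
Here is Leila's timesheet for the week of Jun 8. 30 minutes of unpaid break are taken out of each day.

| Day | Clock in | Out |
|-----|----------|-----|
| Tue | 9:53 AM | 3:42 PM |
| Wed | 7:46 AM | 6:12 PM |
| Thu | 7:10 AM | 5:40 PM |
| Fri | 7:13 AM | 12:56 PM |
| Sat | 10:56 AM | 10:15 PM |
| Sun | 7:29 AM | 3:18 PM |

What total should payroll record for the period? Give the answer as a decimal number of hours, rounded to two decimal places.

Tue: 9:53 AM–3:42 PM = 5 h 49 min; less 30 min break → 5 h 19 min
Wed: 7:46 AM–6:12 PM = 10 h 26 min; less 30 min break → 9 h 56 min
Thu: 7:10 AM–5:40 PM = 10 h 30 min; less 30 min break → 10 h 0 min
Fri: 7:13 AM–12:56 PM = 5 h 43 min; less 30 min break → 5 h 13 min
Sat: 10:56 AM–10:15 PM = 11 h 19 min; less 30 min break → 10 h 49 min
Sun: 7:29 AM–3:18 PM = 7 h 49 min; less 30 min break → 7 h 19 min
Total: 5 h 19 min + 9 h 56 min + 10 h 0 min + 5 h 13 min + 10 h 49 min + 7 h 19 min = 48 h 36 min.

48.60 hours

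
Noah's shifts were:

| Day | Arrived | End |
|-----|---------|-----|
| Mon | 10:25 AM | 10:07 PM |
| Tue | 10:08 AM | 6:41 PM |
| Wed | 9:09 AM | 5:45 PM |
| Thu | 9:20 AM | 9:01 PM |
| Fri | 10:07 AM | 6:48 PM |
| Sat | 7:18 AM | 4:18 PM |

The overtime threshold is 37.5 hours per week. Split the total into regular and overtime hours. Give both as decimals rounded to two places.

Mon: 10:25 AM–10:07 PM = 11 h 42 min
Tue: 10:08 AM–6:41 PM = 8 h 33 min
Wed: 9:09 AM–5:45 PM = 8 h 36 min
Thu: 9:20 AM–9:01 PM = 11 h 41 min
Fri: 10:07 AM–6:48 PM = 8 h 41 min
Sat: 7:18 AM–4:18 PM = 9 h 0 min
Total worked: 58 h 13 min = 58.22 h.
Threshold 37.5 h → overtime 20 h 43 min, regular 37 h 30 min.

Regular 37.50 hours, overtime 20.72 hours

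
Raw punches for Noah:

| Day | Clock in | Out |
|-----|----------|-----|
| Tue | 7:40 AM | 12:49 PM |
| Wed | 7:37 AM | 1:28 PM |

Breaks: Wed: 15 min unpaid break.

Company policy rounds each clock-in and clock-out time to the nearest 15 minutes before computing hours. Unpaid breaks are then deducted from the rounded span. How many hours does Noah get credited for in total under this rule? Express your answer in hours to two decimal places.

10.75 hours

Tue: in 7:40 AM→7:45 AM, out 12:49 PM→12:45 PM; 5 h 0 min
Wed: in 7:37 AM→7:30 AM, out 1:28 PM→1:30 PM; 6 h 0 min − 15 min = 5 h 45 min
Total credited: 10 h 45 min.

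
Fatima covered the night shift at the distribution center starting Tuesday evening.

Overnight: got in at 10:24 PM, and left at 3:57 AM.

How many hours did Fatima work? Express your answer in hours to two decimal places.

Overnight: 10:24 PM → midnight = 1 h 36 min; midnight → 3:57 AM = 3 h 57 min; span 5 h 33 min

5.55 hours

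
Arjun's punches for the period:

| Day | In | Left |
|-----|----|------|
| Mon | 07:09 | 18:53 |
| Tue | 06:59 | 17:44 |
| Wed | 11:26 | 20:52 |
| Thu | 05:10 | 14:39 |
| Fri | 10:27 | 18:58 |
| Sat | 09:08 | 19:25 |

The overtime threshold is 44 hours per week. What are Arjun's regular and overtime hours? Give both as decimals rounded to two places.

Regular 44.00 hours, overtime 16.20 hours

Mon: 07:09–18:53 = 11 h 44 min
Tue: 06:59–17:44 = 10 h 45 min
Wed: 11:26–20:52 = 9 h 26 min
Thu: 05:10–14:39 = 9 h 29 min
Fri: 10:27–18:58 = 8 h 31 min
Sat: 09:08–19:25 = 10 h 17 min
Total worked: 60 h 12 min = 60.20 h.
Threshold 44 h → overtime 16 h 12 min, regular 44 h 0 min.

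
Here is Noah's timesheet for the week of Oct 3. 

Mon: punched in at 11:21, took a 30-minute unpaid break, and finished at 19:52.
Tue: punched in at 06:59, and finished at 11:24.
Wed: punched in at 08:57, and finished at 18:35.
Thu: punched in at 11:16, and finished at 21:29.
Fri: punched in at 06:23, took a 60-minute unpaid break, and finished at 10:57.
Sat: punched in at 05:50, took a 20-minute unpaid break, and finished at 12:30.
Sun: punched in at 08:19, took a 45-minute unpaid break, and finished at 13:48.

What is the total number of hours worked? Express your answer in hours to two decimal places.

46.92 hours

Mon: 11:21–19:52 = 8 h 31 min; less 30 min break → 8 h 1 min
Tue: 06:59–11:24 = 4 h 25 min
Wed: 08:57–18:35 = 9 h 38 min
Thu: 11:16–21:29 = 10 h 13 min
Fri: 06:23–10:57 = 4 h 34 min; less 60 min break → 3 h 34 min
Sat: 05:50–12:30 = 6 h 40 min; less 20 min break → 6 h 20 min
Sun: 08:19–13:48 = 5 h 29 min; less 45 min break → 4 h 44 min
Total: 8 h 1 min + 4 h 25 min + 9 h 38 min + 10 h 13 min + 3 h 34 min + 6 h 20 min + 4 h 44 min = 46 h 55 min.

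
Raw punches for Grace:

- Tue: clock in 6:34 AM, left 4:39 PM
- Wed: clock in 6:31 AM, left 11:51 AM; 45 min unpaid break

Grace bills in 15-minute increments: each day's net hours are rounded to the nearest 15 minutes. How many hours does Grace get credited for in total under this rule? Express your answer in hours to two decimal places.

14.50 hours

Tue: 6:34 AM–4:39 PM = 10 h 5 min → rounds to 10 h 0 min
Wed: 6:31 AM–11:51 AM = 5 h 20 min − 45 min = 4 h 35 min → rounds to 4 h 30 min
Total credited: 14 h 30 min.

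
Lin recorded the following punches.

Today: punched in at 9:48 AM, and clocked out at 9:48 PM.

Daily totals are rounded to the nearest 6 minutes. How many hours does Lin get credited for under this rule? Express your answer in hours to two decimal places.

Today: 9:48 AM–9:48 PM = 12 h 0 min → rounds to 12 h 0 min

12.00 hours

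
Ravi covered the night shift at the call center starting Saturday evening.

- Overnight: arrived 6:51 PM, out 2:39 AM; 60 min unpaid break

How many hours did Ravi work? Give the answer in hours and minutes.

6 h 48 min

Overnight: 6:51 PM → midnight = 5 h 9 min; midnight → 2:39 AM = 2 h 39 min; span 7 h 48 min; less 60 min break → 6 h 48 min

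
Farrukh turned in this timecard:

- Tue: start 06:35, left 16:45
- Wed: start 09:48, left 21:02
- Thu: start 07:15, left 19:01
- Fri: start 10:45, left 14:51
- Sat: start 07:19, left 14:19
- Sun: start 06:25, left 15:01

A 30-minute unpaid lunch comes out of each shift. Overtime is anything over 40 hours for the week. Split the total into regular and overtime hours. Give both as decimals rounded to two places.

Regular 40.00 hours, overtime 9.87 hours

Tue: 06:35–16:45 = 10 h 10 min; less 30 min break → 9 h 40 min
Wed: 09:48–21:02 = 11 h 14 min; less 30 min break → 10 h 44 min
Thu: 07:15–19:01 = 11 h 46 min; less 30 min break → 11 h 16 min
Fri: 10:45–14:51 = 4 h 6 min; less 30 min break → 3 h 36 min
Sat: 07:19–14:19 = 7 h 0 min; less 30 min break → 6 h 30 min
Sun: 06:25–15:01 = 8 h 36 min; less 30 min break → 8 h 6 min
Total worked: 49 h 52 min = 49.87 h.
Threshold 40 h → overtime 9 h 52 min, regular 40 h 0 min.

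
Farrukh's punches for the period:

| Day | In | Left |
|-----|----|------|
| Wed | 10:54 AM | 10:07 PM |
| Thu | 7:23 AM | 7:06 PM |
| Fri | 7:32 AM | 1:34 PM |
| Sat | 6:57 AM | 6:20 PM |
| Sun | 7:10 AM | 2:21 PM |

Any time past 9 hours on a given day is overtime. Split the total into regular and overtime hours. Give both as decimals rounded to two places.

Wed: 10:54 AM–10:07 PM = 11 h 13 min
Thu: 7:23 AM–7:06 PM = 11 h 43 min
Fri: 7:32 AM–1:34 PM = 6 h 2 min
Sat: 6:57 AM–6:20 PM = 11 h 23 min
Sun: 7:10 AM–2:21 PM = 7 h 11 min
Wed reg 9 h 0 min / OT 2 h 13 min; Thu reg 9 h 0 min / OT 2 h 43 min; Fri reg 6 h 2 min / OT 0 h 0 min; Sat reg 9 h 0 min / OT 2 h 23 min; Sun reg 7 h 11 min / OT 0 h 0 min.
Totals: regular 40 h 13 min, overtime 7 h 19 min.

Regular 40.22 hours, overtime 7.32 hours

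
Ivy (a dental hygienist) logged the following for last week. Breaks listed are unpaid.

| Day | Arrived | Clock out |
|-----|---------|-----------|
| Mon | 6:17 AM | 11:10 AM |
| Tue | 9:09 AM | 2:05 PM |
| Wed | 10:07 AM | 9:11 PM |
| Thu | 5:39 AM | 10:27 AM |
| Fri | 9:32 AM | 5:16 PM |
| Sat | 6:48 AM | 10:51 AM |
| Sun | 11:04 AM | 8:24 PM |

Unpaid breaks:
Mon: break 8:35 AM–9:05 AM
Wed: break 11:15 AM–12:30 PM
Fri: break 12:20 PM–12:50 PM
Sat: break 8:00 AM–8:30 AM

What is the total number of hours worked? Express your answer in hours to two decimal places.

Mon: 6:17 AM–11:10 AM = 4 h 53 min; less 30 min break → 4 h 23 min
Tue: 9:09 AM–2:05 PM = 4 h 56 min
Wed: 10:07 AM–9:11 PM = 11 h 4 min; less 75 min break → 9 h 49 min
Thu: 5:39 AM–10:27 AM = 4 h 48 min
Fri: 9:32 AM–5:16 PM = 7 h 44 min; less 30 min break → 7 h 14 min
Sat: 6:48 AM–10:51 AM = 4 h 3 min; less 30 min break → 3 h 33 min
Sun: 11:04 AM–8:24 PM = 9 h 20 min
Total: 4 h 23 min + 4 h 56 min + 9 h 49 min + 4 h 48 min + 7 h 14 min + 3 h 33 min + 9 h 20 min = 44 h 3 min.

44.05 hours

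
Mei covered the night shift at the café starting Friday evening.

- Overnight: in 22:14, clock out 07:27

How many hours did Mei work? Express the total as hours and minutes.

Overnight: 22:14 → midnight = 1 h 46 min; midnight → 07:27 = 7 h 27 min; span 9 h 13 min

9 h 13 min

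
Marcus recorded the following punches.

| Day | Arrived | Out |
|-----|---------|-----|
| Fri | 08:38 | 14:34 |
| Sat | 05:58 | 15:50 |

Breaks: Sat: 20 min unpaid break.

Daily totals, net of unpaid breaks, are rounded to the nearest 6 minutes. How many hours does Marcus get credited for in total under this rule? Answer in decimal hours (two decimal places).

Fri: 08:38–14:34 = 5 h 56 min → rounds to 5 h 54 min
Sat: 05:58–15:50 = 9 h 52 min − 20 min = 9 h 32 min → rounds to 9 h 30 min
Total credited: 15 h 24 min.

15.40 hours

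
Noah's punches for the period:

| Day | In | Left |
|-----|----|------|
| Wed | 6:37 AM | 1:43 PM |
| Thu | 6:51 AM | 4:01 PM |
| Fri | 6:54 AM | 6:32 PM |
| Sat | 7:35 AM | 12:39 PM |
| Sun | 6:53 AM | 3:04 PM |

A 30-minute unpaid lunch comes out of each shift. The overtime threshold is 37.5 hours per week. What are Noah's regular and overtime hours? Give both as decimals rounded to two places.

Wed: 6:37 AM–1:43 PM = 7 h 6 min; less 30 min break → 6 h 36 min
Thu: 6:51 AM–4:01 PM = 9 h 10 min; less 30 min break → 8 h 40 min
Fri: 6:54 AM–6:32 PM = 11 h 38 min; less 30 min break → 11 h 8 min
Sat: 7:35 AM–12:39 PM = 5 h 4 min; less 30 min break → 4 h 34 min
Sun: 6:53 AM–3:04 PM = 8 h 11 min; less 30 min break → 7 h 41 min
Total worked: 38 h 39 min = 38.65 h.
Threshold 37.5 h → overtime 1 h 9 min, regular 37 h 30 min.

Regular 37.50 hours, overtime 1.15 hours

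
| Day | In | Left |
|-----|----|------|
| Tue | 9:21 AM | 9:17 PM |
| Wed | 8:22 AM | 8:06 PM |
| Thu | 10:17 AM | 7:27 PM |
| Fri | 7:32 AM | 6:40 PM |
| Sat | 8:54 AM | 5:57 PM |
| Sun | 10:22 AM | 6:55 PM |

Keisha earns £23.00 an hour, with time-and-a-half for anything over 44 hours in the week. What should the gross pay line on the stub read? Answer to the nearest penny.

£1618.05

Tue: 9:21 AM–9:17 PM = 11 h 56 min
Wed: 8:22 AM–8:06 PM = 11 h 44 min
Thu: 10:17 AM–7:27 PM = 9 h 10 min
Fri: 7:32 AM–6:40 PM = 11 h 8 min
Sat: 8:54 AM–5:57 PM = 9 h 3 min
Sun: 10:22 AM–6:55 PM = 8 h 33 min
Total worked: 61 h 34 min = 3694 min.
Regular 44 h 0 min = 2640 min at £23.00/h; overtime 17 h 34 min = 1054 min at £34.50/h.
Pay = (2640 × £23.00 + 1054 × £34.50) ÷ 60 = £1618.05.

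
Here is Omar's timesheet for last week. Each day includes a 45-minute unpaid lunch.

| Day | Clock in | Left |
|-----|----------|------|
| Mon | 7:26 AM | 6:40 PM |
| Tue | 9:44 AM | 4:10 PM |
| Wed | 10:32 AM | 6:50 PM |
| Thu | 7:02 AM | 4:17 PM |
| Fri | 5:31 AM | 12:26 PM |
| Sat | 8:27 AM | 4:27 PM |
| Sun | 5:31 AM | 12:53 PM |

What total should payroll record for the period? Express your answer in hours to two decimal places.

52.25 hours

Mon: 7:26 AM–6:40 PM = 11 h 14 min; less 45 min break → 10 h 29 min
Tue: 9:44 AM–4:10 PM = 6 h 26 min; less 45 min break → 5 h 41 min
Wed: 10:32 AM–6:50 PM = 8 h 18 min; less 45 min break → 7 h 33 min
Thu: 7:02 AM–4:17 PM = 9 h 15 min; less 45 min break → 8 h 30 min
Fri: 5:31 AM–12:26 PM = 6 h 55 min; less 45 min break → 6 h 10 min
Sat: 8:27 AM–4:27 PM = 8 h 0 min; less 45 min break → 7 h 15 min
Sun: 5:31 AM–12:53 PM = 7 h 22 min; less 45 min break → 6 h 37 min
Total: 10 h 29 min + 5 h 41 min + 7 h 33 min + 8 h 30 min + 6 h 10 min + 7 h 15 min + 6 h 37 min = 52 h 15 min.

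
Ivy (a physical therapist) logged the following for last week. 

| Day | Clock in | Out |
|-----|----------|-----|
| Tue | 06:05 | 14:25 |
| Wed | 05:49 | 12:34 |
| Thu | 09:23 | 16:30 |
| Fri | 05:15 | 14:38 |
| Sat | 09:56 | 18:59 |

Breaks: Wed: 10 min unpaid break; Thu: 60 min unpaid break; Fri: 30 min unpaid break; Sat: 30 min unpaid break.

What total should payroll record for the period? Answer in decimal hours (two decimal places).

Tue: 06:05–14:25 = 8 h 20 min
Wed: 05:49–12:34 = 6 h 45 min; less 10 min break → 6 h 35 min
Thu: 09:23–16:30 = 7 h 7 min; less 60 min break → 6 h 7 min
Fri: 05:15–14:38 = 9 h 23 min; less 30 min break → 8 h 53 min
Sat: 09:56–18:59 = 9 h 3 min; less 30 min break → 8 h 33 min
Total: 8 h 20 min + 6 h 35 min + 6 h 7 min + 8 h 53 min + 8 h 33 min = 38 h 28 min.

38.47 hours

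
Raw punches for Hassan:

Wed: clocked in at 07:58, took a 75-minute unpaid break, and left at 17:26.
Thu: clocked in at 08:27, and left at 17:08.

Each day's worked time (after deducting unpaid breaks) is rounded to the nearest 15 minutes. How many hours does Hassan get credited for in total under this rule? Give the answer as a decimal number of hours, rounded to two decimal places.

17.00 hours

Wed: 07:58–17:26 = 9 h 28 min − 75 min = 8 h 13 min → rounds to 8 h 15 min
Thu: 08:27–17:08 = 8 h 41 min → rounds to 8 h 45 min
Total credited: 17 h 0 min.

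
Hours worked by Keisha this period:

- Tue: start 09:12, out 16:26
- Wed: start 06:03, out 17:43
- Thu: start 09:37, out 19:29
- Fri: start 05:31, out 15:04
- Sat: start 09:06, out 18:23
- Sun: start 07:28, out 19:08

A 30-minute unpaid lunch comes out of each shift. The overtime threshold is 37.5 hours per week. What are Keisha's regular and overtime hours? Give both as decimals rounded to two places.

Tue: 09:12–16:26 = 7 h 14 min; less 30 min break → 6 h 44 min
Wed: 06:03–17:43 = 11 h 40 min; less 30 min break → 11 h 10 min
Thu: 09:37–19:29 = 9 h 52 min; less 30 min break → 9 h 22 min
Fri: 05:31–15:04 = 9 h 33 min; less 30 min break → 9 h 3 min
Sat: 09:06–18:23 = 9 h 17 min; less 30 min break → 8 h 47 min
Sun: 07:28–19:08 = 11 h 40 min; less 30 min break → 11 h 10 min
Total worked: 56 h 16 min = 56.27 h.
Threshold 37.5 h → overtime 18 h 46 min, regular 37 h 30 min.

Regular 37.50 hours, overtime 18.77 hours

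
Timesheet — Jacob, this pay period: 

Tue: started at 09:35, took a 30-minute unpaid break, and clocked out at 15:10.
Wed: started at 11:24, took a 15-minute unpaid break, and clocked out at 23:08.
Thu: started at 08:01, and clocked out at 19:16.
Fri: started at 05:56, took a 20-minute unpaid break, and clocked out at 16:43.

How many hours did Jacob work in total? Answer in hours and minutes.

Tue: 09:35–15:10 = 5 h 35 min; less 30 min break → 5 h 5 min
Wed: 11:24–23:08 = 11 h 44 min; less 15 min break → 11 h 29 min
Thu: 08:01–19:16 = 11 h 15 min
Fri: 05:56–16:43 = 10 h 47 min; less 20 min break → 10 h 27 min
Total: 5 h 5 min + 11 h 29 min + 11 h 15 min + 10 h 27 min = 38 h 16 min.

38 h 16 min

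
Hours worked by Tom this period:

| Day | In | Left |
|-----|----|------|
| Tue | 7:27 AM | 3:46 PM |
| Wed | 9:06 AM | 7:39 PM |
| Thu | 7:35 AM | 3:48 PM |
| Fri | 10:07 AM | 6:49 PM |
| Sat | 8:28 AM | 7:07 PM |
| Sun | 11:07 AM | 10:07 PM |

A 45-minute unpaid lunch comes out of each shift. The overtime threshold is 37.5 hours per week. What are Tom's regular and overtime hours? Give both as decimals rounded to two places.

Tue: 7:27 AM–3:46 PM = 8 h 19 min; less 45 min break → 7 h 34 min
Wed: 9:06 AM–7:39 PM = 10 h 33 min; less 45 min break → 9 h 48 min
Thu: 7:35 AM–3:48 PM = 8 h 13 min; less 45 min break → 7 h 28 min
Fri: 10:07 AM–6:49 PM = 8 h 42 min; less 45 min break → 7 h 57 min
Sat: 8:28 AM–7:07 PM = 10 h 39 min; less 45 min break → 9 h 54 min
Sun: 11:07 AM–10:07 PM = 11 h 0 min; less 45 min break → 10 h 15 min
Total worked: 52 h 56 min = 52.93 h.
Threshold 37.5 h → overtime 15 h 26 min, regular 37 h 30 min.

Regular 37.50 hours, overtime 15.43 hours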